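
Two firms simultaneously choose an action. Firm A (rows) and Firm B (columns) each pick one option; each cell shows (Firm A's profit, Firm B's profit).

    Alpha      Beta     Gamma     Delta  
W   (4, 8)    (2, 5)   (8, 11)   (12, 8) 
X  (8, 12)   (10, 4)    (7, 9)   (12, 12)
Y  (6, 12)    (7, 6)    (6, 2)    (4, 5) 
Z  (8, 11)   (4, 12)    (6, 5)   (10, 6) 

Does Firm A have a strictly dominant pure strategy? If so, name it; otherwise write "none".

none

W fails to dominate X at Alpha (4<8).
X fails to dominate W at Gamma (7<8).
Y fails to dominate W at Gamma (6<8).
Z fails to dominate W at Gamma (6<8).
No single strategy dominates all the others.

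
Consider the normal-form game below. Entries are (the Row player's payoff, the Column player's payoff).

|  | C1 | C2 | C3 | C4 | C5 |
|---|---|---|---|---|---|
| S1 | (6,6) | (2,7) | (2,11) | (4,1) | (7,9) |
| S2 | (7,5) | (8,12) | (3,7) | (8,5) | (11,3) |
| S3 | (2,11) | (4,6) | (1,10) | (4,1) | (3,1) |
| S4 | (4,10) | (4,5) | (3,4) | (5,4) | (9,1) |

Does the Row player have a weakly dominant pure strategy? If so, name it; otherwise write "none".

S2 vs S1: C1: 7>6, C2: 8>2, C3: 3>2, C4: 8>4, C5: 11>7.
S2 vs S3: C1: 7>2, C2: 8>4, C3: 3>1, C4: 8>4, C5: 11>3.
S2 vs S4: C1: 7>4, C2: 8>4, C3: 3=3, C4: 8>5, C5: 11>9.
S2 is at least as good as every other strategy against every opponent action, so it is weakly dominant.

S2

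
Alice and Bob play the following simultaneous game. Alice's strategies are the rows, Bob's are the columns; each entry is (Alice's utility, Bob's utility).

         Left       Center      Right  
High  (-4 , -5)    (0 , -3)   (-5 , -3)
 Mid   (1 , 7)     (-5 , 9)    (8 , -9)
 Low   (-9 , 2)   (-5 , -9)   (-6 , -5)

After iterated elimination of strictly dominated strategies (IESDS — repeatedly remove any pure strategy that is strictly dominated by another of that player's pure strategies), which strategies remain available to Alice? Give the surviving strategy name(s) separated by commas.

Row Low is eliminated: High beats it against every remaining column (Left: -4>-9, Center: 0>-5, Right: -5>-6).
Bob's strategy Left is strictly dominated by Center (High: -3>-5, Mid: 9>7) and is removed.
Among the remaining strategies, none is strictly dominated by another pure strategy of the same player, so the elimination stops.
Surviving strategies — Alice: {High, Mid}; Bob: {Center, Right}.

High, Mid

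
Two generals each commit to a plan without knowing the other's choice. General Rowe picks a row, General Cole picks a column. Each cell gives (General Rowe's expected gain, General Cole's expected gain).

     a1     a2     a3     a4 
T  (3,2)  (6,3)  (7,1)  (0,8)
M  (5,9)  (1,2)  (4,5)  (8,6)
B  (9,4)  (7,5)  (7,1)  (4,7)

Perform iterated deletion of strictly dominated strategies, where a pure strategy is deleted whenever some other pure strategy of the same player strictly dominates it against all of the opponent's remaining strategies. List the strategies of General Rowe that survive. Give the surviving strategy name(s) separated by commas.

M, B

General Cole's strategy a2 is strictly dominated by a4 (T: 8>3, M: 6>2, B: 7>5) and is removed.
Column a3 is eliminated: a1 beats it against every remaining row (T: 2>1, M: 9>5, B: 4>1).
General Rowe's strategy T is strictly dominated by M (a1: 5>3, a4: 8>0) and is removed.
Among the remaining strategies, none is strictly dominated by another pure strategy of the same player, so the elimination stops.
Surviving strategies — General Rowe: {M, B}; General Cole: {a1, a4}.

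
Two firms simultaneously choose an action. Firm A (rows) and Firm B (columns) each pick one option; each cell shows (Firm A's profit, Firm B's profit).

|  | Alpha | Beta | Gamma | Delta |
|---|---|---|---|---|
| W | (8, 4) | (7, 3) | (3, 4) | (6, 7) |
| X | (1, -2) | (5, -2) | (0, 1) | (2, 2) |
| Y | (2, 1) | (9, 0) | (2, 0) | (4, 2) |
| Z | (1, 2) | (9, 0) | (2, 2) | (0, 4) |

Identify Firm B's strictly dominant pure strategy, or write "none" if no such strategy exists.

Delta

Delta vs Alpha: W: 7>4, X: 2>-2, Y: 2>1, Z: 4>2.
Delta vs Beta: W: 7>3, X: 2>-2, Y: 2>0, Z: 4>0.
Delta vs Gamma: W: 7>4, X: 2>1, Y: 2>0, Z: 4>2.
Delta strictly beats every other strategy against every opponent action, so it is strictly dominant.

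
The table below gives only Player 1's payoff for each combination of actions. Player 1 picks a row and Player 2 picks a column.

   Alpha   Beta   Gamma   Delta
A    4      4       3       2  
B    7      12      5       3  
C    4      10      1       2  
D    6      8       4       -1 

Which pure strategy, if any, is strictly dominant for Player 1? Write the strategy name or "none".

B vs A: Alpha: 7>4, Beta: 12>4, Gamma: 5>3, Delta: 3>2.
B vs C: Alpha: 7>4, Beta: 12>10, Gamma: 5>1, Delta: 3>2.
B vs D: Alpha: 7>6, Beta: 12>8, Gamma: 5>4, Delta: 3>-1.
B strictly beats every other strategy against every opponent action, so it is strictly dominant.

B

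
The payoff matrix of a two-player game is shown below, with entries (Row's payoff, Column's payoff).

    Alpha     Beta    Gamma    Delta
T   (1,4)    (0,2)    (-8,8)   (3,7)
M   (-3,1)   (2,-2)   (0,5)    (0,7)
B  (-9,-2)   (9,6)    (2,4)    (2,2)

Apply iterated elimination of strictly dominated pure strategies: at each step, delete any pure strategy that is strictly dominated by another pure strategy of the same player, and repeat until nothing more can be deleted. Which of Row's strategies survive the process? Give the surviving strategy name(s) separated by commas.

B

Column Alpha is eliminated: Gamma beats it against every remaining row (T: 8>4, M: 5>1, B: 4>-2).
For Row, B strictly dominates M on the remaining columns (Beta: 9>2, Gamma: 2>0, Delta: 2>0); eliminate M.
For Column, Gamma strictly dominates Delta on the remaining rows (T: 8>7, B: 4>2); eliminate Delta.
Row T is eliminated: B beats it against every remaining column (Beta: 9>0, Gamma: 2>-8).
Column's strategy Gamma is strictly dominated by Beta (B: 6>4) and is removed.
Among the remaining strategies, none is strictly dominated by another pure strategy of the same player, so the elimination stops.
Surviving strategies — Row: {B}; Column: {Beta}.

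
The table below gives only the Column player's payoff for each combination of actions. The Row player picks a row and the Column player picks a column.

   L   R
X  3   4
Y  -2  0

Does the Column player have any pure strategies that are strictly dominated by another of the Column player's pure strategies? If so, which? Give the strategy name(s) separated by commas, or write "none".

L

L is strictly dominated by R (X: 4>3, Y: 0>-2).
R is not dominated — it holds its own against L at X (4>3).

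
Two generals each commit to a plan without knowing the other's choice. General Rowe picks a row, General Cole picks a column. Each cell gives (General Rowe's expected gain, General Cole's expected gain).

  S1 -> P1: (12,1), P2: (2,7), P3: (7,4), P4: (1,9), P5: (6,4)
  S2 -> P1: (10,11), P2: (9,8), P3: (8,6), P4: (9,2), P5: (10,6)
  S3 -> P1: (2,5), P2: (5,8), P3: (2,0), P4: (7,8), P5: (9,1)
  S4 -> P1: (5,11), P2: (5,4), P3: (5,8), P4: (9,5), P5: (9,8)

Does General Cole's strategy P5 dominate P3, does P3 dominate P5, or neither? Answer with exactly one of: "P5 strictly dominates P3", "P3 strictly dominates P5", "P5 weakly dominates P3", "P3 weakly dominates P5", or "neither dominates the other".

P5 weakly dominates P3

P5's payoffs vs P3's, by General Rowe's action — S1: 4=4, S2: 6=6, S3: 1>0, S4: 8=8.
P5 is at least as good everywhere and strictly better somewhere (tied only at S1, S2, S4), so P5 weakly but not strictly dominates P3.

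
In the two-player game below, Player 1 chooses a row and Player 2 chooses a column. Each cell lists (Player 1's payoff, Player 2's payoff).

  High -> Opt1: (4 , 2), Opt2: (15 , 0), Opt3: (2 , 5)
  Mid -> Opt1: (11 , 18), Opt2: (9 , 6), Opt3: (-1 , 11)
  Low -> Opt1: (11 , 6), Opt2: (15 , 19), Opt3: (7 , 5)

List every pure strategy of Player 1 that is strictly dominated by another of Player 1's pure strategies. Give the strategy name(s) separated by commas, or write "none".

none

Nothing dominates High: Mid at Opt2 (15>9); Low at Opt2 (15=15).
Nothing dominates Mid: High at Opt1 (11>4); Low at Opt1 (11=11).
Low is not dominated — it holds its own against High at Opt1 (11>4); Mid at Opt1 (11=11).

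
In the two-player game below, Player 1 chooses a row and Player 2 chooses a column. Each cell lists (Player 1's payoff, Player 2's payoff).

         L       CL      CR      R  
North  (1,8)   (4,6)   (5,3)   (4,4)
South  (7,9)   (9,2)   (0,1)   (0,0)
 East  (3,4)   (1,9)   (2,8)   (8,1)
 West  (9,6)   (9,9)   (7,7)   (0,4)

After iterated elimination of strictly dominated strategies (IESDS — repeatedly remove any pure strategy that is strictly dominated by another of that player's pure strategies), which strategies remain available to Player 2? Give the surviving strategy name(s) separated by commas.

L, CL

Player 2's strategy CR is strictly dominated by CL (North: 6>3, South: 2>1, East: 9>8, West: 9>7) and is removed.
For Player 2, L strictly dominates R on the remaining rows (North: 8>4, South: 9>0, East: 4>1, West: 6>4); eliminate R.
Player 1's strategy North is strictly dominated by South (L: 7>1, CL: 9>4) and is removed.
For Player 1, South strictly dominates East on the remaining columns (L: 7>3, CL: 9>1); eliminate East.
Among the remaining strategies, none is strictly dominated by another pure strategy of the same player, so the elimination stops.
Surviving strategies — Player 1: {South, West}; Player 2: {L, CL}.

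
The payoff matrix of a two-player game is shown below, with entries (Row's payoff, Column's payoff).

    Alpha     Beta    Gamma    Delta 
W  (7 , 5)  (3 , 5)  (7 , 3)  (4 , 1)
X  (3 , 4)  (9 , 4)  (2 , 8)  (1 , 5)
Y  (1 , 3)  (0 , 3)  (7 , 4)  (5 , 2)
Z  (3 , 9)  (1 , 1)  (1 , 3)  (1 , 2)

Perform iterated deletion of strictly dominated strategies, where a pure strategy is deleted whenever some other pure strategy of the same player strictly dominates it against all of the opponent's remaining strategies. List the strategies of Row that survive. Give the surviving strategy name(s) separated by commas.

Row's strategy Z is strictly dominated by W (Alpha: 7>3, Beta: 3>1, Gamma: 7>1, Delta: 4>1) and is removed.
Column's strategy Delta is strictly dominated by Gamma (W: 3>1, X: 8>5, Y: 4>2) and is removed.
Among the remaining strategies, none is strictly dominated by another pure strategy of the same player, so the elimination stops.
Surviving strategies — Row: {W, X, Y}; Column: {Alpha, Beta, Gamma}.

W, X, Y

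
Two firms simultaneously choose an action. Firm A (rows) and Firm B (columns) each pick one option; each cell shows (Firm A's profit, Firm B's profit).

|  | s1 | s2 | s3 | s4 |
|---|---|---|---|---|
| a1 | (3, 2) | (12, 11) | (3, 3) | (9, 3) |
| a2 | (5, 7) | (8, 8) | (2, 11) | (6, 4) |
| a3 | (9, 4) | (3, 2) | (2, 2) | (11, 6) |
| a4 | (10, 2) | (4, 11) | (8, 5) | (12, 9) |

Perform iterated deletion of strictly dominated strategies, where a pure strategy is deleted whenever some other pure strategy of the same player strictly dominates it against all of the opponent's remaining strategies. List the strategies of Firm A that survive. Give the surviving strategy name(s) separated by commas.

Firm A's strategy a3 is strictly dominated by a4 (s1: 10>9, s2: 4>3, s3: 8>2, s4: 12>11) and is removed.
For Firm B, s2 strictly dominates s1 on the remaining rows (a1: 11>2, a2: 8>7, a4: 11>2); eliminate s1.
For Firm A, a1 strictly dominates a2 on the remaining columns (s2: 12>8, s3: 3>2, s4: 9>6); eliminate a2.
Column s3 is eliminated: s2 beats it against every remaining row (a1: 11>3, a4: 11>5).
For Firm B, s2 strictly dominates s4 on the remaining rows (a1: 11>3, a4: 11>9); eliminate s4.
Firm A's strategy a4 is strictly dominated by a1 (s2: 12>4) and is removed.
Among the remaining strategies, none is strictly dominated by another pure strategy of the same player, so the elimination stops.
Surviving strategies — Firm A: {a1}; Firm B: {s2}.

a1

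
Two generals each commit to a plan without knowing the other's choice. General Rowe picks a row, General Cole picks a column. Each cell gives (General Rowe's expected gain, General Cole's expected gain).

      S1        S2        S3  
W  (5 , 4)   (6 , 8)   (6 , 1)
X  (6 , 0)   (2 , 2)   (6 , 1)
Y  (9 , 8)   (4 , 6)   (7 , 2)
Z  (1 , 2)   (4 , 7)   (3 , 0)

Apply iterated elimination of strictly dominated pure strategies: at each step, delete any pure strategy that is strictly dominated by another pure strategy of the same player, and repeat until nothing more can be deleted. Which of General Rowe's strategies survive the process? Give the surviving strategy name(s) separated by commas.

W, Y

General Rowe's strategy X is strictly dominated by Y (S1: 9>6, S2: 4>2, S3: 7>6) and is removed.
General Rowe's strategy Z is strictly dominated by W (S1: 5>1, S2: 6>4, S3: 6>3) and is removed.
For General Cole, S1 strictly dominates S3 on the remaining rows (W: 4>1, Y: 8>2); eliminate S3.
Among the remaining strategies, none is strictly dominated by another pure strategy of the same player, so the elimination stops.
Surviving strategies — General Rowe: {W, Y}; General Cole: {S1, S2}.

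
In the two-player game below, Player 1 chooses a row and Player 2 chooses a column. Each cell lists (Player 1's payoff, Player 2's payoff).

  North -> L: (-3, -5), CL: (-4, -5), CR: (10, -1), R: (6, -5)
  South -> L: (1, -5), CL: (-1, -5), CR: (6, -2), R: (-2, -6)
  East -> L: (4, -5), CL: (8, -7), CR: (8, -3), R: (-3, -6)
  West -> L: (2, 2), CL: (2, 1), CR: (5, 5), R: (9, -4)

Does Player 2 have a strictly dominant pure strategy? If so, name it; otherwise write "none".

CR

CR vs L: North: -1>-5, South: -2>-5, East: -3>-5, West: 5>2.
CR vs CL: North: -1>-5, South: -2>-5, East: -3>-7, West: 5>1.
CR vs R: North: -1>-5, South: -2>-6, East: -3>-6, West: 5>-4.
CR strictly beats every other strategy against every opponent action, so it is strictly dominant.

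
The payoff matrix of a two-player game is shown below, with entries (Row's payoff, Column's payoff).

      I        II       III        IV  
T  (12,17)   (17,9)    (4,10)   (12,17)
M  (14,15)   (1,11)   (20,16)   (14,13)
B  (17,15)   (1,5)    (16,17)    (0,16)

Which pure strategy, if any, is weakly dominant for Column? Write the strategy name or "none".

none

I fails to dominate III at M (15<16).
II fails to dominate I at T (9<17).
III fails to dominate I at T (10<17).
IV fails to dominate I at M (13<15).
No single strategy dominates all the others.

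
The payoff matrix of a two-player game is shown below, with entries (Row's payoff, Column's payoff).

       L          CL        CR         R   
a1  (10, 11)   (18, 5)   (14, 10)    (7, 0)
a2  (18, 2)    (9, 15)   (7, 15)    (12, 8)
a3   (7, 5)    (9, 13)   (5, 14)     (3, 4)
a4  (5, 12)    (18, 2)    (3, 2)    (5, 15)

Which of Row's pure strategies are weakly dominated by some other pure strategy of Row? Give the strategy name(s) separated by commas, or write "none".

Nothing dominates a1: a2 at CL (18>9); a3 at L (10>7); a4 at L (10>5).
Nothing dominates a2: a1 at L (18>10); a3 at L (18>7); a4 at L (18>5).
a3: dominated, since a1 does at least as well everywhere (L: 10>7, CL: 18>9, CR: 14>5, R: 7>3).
a4 is weakly dominated by a1 (L: 10>5, CL: 18=18, CR: 14>3, R: 7>5).

a3, a4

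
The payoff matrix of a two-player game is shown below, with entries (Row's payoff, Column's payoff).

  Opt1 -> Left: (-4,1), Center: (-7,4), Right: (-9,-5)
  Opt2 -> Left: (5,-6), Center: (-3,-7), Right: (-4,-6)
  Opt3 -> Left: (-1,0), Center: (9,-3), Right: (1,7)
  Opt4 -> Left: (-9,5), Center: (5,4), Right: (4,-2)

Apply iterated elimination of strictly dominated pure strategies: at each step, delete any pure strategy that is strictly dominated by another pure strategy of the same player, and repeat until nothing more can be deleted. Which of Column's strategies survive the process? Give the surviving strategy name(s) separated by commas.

For Row, Opt2 strictly dominates Opt1 on the remaining columns (Left: 5>-4, Center: -3>-7, Right: -4>-9); eliminate Opt1.
For Column, Left strictly dominates Center on the remaining rows (Opt2: -6>-7, Opt3: 0>-3, Opt4: 5>4); eliminate Center.
Among the remaining strategies, none is strictly dominated by another pure strategy of the same player, so the elimination stops.
Surviving strategies — Row: {Opt2, Opt3, Opt4}; Column: {Left, Right}.

Left, Right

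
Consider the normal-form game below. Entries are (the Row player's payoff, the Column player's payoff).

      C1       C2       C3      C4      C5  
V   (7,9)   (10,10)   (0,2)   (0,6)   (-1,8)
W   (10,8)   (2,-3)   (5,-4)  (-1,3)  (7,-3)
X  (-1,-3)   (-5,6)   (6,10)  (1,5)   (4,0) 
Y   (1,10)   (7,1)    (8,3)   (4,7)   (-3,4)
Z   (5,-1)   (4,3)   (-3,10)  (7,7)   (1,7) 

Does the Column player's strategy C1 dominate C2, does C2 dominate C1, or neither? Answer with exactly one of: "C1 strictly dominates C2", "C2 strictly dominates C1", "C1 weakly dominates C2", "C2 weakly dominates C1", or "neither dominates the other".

Compare C1 to C2 across every action of the Row player: V: 9<10, W: 8>-3, X: -3<6, Y: 10>1, Z: -1<3.
C1 does better at W, Y but worse at V, X, Z; neither strategy dominates the other.

neither dominates the other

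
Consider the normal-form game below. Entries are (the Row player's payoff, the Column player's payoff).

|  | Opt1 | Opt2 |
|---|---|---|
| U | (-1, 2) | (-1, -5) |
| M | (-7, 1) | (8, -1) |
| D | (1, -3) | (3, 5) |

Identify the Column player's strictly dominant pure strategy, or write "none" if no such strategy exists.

Opt1 fails to dominate Opt2 at D (-3<5).
Opt2 fails to dominate Opt1 at U (-5<2).
No single strategy dominates all the others.

none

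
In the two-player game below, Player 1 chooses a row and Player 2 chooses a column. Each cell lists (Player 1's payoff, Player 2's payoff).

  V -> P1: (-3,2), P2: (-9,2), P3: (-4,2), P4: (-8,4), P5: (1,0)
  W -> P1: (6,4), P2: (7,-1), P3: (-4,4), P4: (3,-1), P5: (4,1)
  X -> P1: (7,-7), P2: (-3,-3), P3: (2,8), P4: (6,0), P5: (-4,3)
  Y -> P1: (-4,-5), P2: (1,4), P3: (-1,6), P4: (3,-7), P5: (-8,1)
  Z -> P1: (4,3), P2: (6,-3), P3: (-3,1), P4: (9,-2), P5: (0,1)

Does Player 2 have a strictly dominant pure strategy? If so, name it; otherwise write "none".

P1 fails to dominate P2 at V (2=2).
P2 fails to dominate P1 at V (2=2).
P3 fails to dominate P1 at V (2=2).
P4 fails to dominate P1 at W (-1<4).
P5 fails to dominate P1 at V (0<2).
No single strategy dominates all the others.

none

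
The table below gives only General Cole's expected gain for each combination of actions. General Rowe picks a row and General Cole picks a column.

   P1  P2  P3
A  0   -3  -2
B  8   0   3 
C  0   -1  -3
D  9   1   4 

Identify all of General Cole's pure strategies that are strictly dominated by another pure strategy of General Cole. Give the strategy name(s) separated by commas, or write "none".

P2, P3

P1: no other strategy beats it everywhere (P2 at A (0>-3); P3 at A (0>-2)).
P2 is strictly dominated by P1 (A: 0>-3, B: 8>0, C: 0>-1, D: 9>1).
P3: dominated, since P1 does at least as well everywhere (A: 0>-2, B: 8>3, C: 0>-3, D: 9>4).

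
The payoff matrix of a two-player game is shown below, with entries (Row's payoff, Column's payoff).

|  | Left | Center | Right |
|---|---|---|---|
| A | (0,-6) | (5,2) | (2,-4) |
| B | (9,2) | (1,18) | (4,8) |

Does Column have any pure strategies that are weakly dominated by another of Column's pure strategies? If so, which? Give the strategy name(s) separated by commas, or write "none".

Center weakly dominates Left — A: 2>-6, B: 18>2.
Nothing dominates Center: Left at A (2>-6); Right at A (2>-4).
Right: dominated, since Center does at least as well everywhere (A: 2>-4, B: 18>8).

Left, Right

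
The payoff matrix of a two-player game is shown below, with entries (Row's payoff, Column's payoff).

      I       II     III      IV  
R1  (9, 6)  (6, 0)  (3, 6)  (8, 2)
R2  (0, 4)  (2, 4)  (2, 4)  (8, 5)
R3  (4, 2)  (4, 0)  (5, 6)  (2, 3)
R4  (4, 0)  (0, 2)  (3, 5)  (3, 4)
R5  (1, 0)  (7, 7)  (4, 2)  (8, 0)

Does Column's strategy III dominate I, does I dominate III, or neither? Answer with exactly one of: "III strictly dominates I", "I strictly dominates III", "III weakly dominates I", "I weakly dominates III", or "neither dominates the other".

III weakly dominates I

Compare III to I across each choice by Row: R1: 6=6, R2: 4=4, R3: 6>2, R4: 5>0, R5: 2>0.
III is at least as good everywhere and strictly better somewhere (tied only at R1, R2), so III weakly but not strictly dominates I.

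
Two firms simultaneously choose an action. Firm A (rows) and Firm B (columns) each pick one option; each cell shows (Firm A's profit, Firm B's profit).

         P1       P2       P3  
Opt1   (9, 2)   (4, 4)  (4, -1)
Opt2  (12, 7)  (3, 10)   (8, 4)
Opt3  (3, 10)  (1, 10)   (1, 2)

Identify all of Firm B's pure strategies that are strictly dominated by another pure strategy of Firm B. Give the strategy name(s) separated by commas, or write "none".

P1 is not dominated — it holds its own against P2 at Opt3 (10=10); P3 at Opt1 (2>-1).
Nothing dominates P2: P1 at Opt1 (4>2); P3 at Opt1 (4>-1).
P1 strictly dominates P3 — Opt1: 2>-1, Opt2: 7>4, Opt3: 10>2.

P3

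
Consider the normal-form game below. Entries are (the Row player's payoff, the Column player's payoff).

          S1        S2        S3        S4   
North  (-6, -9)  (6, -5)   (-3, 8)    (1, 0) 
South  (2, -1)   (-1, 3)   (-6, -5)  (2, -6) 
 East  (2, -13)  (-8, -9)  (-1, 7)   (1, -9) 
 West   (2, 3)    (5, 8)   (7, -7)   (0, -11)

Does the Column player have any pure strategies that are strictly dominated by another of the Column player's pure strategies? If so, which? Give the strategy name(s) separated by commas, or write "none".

S1 is strictly dominated by S2 (North: -5>-9, South: 3>-1, East: -9>-13, West: 8>3).
S2: no other strategy beats it everywhere (S1 at North (-5>-9); S3 at South (3>-5); S4 at South (3>-6)).
Nothing dominates S3: S1 at North (8>-9); S2 at North (8>-5); S4 at North (8>0).
S3 strictly dominates S4 — North: 8>0, South: -5>-6, East: 7>-9, West: -7>-11.

S1, S4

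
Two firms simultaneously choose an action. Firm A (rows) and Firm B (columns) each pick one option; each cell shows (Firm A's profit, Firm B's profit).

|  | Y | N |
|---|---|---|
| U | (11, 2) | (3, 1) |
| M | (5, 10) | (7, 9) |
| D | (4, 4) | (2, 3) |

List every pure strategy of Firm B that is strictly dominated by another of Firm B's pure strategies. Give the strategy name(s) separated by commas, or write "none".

Y: no other strategy beats it everywhere (N at U (2>1)).
Y strictly dominates N — U: 2>1, M: 10>9, D: 4>3.

N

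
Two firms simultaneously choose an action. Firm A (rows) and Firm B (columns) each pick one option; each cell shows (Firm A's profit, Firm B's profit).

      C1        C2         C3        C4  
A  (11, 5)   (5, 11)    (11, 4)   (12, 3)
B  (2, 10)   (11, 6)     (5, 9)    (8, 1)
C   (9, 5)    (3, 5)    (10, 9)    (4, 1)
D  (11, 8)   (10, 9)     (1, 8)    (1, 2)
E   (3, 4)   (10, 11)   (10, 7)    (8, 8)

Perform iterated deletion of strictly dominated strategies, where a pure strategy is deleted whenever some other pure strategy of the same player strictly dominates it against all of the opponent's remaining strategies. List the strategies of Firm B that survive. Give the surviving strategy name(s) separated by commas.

Firm A's strategy C is strictly dominated by A (C1: 11>9, C2: 5>3, C3: 11>10, C4: 12>4) and is removed.
For Firm B, C2 strictly dominates C4 on the remaining rows (A: 11>3, B: 6>1, D: 9>2, E: 11>8); eliminate C4.
Among the remaining strategies, none is strictly dominated by another pure strategy of the same player, so the elimination stops.
Surviving strategies — Firm A: {A, B, D, E}; Firm B: {C1, C2, C3}.

C1, C2, C3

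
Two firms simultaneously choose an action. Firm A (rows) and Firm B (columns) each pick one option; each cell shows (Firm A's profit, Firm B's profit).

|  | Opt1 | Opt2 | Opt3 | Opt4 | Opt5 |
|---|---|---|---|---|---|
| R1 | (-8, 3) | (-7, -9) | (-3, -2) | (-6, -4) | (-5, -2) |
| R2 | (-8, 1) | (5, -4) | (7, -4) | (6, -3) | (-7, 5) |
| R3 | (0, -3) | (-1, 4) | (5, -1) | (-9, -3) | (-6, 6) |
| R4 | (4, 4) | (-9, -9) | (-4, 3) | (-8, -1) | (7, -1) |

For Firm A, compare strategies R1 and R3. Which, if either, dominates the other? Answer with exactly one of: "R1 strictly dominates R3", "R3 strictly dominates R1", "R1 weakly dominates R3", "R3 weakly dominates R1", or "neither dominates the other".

Compare R1 to R3 across each opponent action: Opt1: -8<0, Opt2: -7<-1, Opt3: -3<5, Opt4: -6>-9, Opt5: -5>-6.
R1 does better at Opt4, Opt5 but worse at Opt1, Opt2, Opt3; neither strategy dominates the other.

neither dominates the other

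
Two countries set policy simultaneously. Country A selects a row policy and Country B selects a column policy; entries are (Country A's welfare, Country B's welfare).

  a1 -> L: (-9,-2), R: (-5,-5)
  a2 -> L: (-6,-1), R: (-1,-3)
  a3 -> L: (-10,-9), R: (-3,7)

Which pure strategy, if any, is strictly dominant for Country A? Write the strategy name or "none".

a2

a2 vs a1: L: -6>-9, R: -1>-5.
a2 vs a3: L: -6>-10, R: -1>-3.
a2 strictly beats every other strategy against every opponent action, so it is strictly dominant.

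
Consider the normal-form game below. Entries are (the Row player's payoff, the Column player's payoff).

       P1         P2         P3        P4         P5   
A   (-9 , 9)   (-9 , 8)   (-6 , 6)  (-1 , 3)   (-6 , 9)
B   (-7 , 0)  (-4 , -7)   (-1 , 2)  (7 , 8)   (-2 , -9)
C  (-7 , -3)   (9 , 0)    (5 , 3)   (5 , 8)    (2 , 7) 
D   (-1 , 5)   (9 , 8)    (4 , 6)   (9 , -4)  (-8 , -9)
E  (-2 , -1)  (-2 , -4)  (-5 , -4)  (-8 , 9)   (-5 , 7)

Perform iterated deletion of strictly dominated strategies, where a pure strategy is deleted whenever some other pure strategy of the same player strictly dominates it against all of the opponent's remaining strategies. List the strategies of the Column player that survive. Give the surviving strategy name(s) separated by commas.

P2, P3, P4

The Row player's strategy A is strictly dominated by B (P1: -7>-9, P2: -4>-9, P3: -1>-6, P4: 7>-1, P5: -2>-6) and is removed.
For the Column player, P4 strictly dominates P5 on the remaining rows (B: 8>-9, C: 8>7, D: -4>-9, E: 9>7); eliminate P5.
For the Row player, D strictly dominates B on the remaining columns (P1: -1>-7, P2: 9>-4, P3: 4>-1, P4: 9>7); eliminate B.
Row E is eliminated: D beats it against every remaining column (P1: -1>-2, P2: 9>-2, P3: 4>-5, P4: 9>-8).
For the Column player, P2 strictly dominates P1 on the remaining rows (C: 0>-3, D: 8>5); eliminate P1.
Among the remaining strategies, none is strictly dominated by another pure strategy of the same player, so the elimination stops.
Surviving strategies — the Row player: {C, D}; the Column player: {P2, P3, P4}.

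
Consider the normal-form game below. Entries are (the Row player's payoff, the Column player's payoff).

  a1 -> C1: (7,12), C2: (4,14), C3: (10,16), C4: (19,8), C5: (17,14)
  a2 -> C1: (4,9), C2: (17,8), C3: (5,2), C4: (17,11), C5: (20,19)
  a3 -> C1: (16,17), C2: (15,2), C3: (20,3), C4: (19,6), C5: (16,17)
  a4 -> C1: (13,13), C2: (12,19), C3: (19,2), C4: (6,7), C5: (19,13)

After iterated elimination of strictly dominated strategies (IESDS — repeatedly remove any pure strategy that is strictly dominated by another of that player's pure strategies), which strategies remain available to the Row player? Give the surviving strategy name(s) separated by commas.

a2, a3, a4

The Column player's strategy C4 is strictly dominated by C5 (a1: 14>8, a2: 19>11, a3: 17>6, a4: 13>7) and is removed.
The Row player's strategy a1 is strictly dominated by a4 (C1: 13>7, C2: 12>4, C3: 19>10, C5: 19>17) and is removed.
The Column player's strategy C3 is strictly dominated by C1 (a2: 9>2, a3: 17>3, a4: 13>2) and is removed.
Among the remaining strategies, none is strictly dominated by another pure strategy of the same player, so the elimination stops.
Surviving strategies — the Row player: {a2, a3, a4}; the Column player: {C1, C2, C5}.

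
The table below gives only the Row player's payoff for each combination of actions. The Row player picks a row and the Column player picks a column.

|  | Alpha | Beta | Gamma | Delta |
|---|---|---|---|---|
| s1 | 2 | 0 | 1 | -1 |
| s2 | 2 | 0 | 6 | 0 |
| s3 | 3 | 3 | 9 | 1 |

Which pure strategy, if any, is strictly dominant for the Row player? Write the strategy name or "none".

s3 vs s1: Alpha: 3>2, Beta: 3>0, Gamma: 9>1, Delta: 1>-1.
s3 vs s2: Alpha: 3>2, Beta: 3>0, Gamma: 9>6, Delta: 1>0.
s3 strictly beats every other strategy against every opponent action, so it is strictly dominant.

s3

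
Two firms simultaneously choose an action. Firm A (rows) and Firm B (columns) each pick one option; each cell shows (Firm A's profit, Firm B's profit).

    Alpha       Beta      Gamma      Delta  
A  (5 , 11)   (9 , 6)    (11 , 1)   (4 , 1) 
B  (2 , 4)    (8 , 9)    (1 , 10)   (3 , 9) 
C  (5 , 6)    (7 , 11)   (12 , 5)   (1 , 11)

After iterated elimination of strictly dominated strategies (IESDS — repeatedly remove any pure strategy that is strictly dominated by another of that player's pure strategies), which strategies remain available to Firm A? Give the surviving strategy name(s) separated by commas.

A, C

For Firm A, A strictly dominates B on the remaining columns (Alpha: 5>2, Beta: 9>8, Gamma: 11>1, Delta: 4>3); eliminate B.
Column Gamma is eliminated: Alpha beats it against every remaining row (A: 11>1, C: 6>5).
Among the remaining strategies, none is strictly dominated by another pure strategy of the same player, so the elimination stops.
Surviving strategies — Firm A: {A, C}; Firm B: {Alpha, Beta, Delta}.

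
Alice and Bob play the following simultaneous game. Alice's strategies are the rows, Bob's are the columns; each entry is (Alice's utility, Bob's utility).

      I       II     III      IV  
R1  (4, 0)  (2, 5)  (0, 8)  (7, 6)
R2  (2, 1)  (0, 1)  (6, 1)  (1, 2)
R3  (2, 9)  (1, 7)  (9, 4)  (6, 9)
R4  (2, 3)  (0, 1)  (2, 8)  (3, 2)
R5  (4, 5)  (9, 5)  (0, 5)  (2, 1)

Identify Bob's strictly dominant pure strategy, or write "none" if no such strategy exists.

I fails to dominate II at R1 (0<5).
II fails to dominate I at R2 (1=1).
III fails to dominate I at R2 (1=1).
IV fails to dominate I at R3 (9=9).
No single strategy dominates all the others.

none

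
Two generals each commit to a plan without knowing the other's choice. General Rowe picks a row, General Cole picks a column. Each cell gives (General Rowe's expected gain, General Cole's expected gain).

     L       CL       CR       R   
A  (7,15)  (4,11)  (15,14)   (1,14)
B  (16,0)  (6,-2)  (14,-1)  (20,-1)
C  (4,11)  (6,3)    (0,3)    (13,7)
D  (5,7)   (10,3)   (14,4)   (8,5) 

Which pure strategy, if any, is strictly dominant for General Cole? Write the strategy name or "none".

L vs CL: A: 15>11, B: 0>-2, C: 11>3, D: 7>3.
L vs CR: A: 15>14, B: 0>-1, C: 11>3, D: 7>4.
L vs R: A: 15>14, B: 0>-1, C: 11>7, D: 7>5.
L strictly beats every other strategy against every opponent action, so it is strictly dominant.

L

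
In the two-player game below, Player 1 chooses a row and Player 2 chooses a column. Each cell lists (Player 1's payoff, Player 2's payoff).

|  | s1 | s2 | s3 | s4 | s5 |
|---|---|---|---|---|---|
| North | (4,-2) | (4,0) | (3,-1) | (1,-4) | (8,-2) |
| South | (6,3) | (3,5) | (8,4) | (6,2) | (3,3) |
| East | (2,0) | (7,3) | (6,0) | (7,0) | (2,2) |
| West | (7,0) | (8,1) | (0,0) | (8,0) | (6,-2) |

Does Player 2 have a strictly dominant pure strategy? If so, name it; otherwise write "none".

s2

s2 vs s1: North: 0>-2, South: 5>3, East: 3>0, West: 1>0.
s2 vs s3: North: 0>-1, South: 5>4, East: 3>0, West: 1>0.
s2 vs s4: North: 0>-4, South: 5>2, East: 3>0, West: 1>0.
s2 vs s5: North: 0>-2, South: 5>3, East: 3>2, West: 1>-2.
s2 strictly beats every other strategy against every opponent action, so it is strictly dominant.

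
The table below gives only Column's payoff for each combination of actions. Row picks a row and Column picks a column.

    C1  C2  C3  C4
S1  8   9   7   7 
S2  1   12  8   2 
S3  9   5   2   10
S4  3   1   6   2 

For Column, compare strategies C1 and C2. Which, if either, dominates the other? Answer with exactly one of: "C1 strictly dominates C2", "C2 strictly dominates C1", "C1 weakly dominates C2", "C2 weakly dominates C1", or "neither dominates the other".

neither dominates the other

Compare C1 to C2 across every action of Row: S1: 8<9, S2: 1<12, S3: 9>5, S4: 3>1.
C1 does better at S3, S4 but worse at S1, S2; neither strategy dominates the other.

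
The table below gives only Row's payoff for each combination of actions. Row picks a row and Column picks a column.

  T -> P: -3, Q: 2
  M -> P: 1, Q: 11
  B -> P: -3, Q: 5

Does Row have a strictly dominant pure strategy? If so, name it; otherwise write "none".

M vs T: P: 1>-3, Q: 11>2.
M vs B: P: 1>-3, Q: 11>5.
M strictly beats every other strategy against every opponent action, so it is strictly dominant.

M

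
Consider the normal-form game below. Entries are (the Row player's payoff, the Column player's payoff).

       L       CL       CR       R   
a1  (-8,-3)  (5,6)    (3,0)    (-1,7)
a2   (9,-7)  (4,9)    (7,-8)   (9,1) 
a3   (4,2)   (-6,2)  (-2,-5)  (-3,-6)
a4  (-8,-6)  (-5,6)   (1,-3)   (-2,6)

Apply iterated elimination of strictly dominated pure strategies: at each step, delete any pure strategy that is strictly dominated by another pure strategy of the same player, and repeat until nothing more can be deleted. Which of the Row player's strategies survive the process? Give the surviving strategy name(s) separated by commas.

a1, a2

The Row player's strategy a3 is strictly dominated by a2 (L: 9>4, CL: 4>-6, CR: 7>-2, R: 9>-3) and is removed.
Row a4 is eliminated: a2 beats it against every remaining column (L: 9>-8, CL: 4>-5, CR: 7>1, R: 9>-2).
For the Column player, CL strictly dominates L on the remaining rows (a1: 6>-3, a2: 9>-7); eliminate L.
The Column player's strategy CR is strictly dominated by CL (a1: 6>0, a2: 9>-8) and is removed.
Among the remaining strategies, none is strictly dominated by another pure strategy of the same player, so the elimination stops.
Surviving strategies — the Row player: {a1, a2}; the Column player: {CL, R}.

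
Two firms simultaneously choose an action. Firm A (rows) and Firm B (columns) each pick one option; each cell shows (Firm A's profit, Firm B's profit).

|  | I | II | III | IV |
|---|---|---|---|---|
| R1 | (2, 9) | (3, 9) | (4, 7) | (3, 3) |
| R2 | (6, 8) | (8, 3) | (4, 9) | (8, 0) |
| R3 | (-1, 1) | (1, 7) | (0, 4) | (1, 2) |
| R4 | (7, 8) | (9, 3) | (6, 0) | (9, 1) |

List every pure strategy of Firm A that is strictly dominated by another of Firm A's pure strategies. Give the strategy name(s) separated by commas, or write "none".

R1, R2, R3

R1 is strictly dominated by R4 (I: 7>2, II: 9>3, III: 6>4, IV: 9>3).
R4 strictly dominates R2 — I: 7>6, II: 9>8, III: 6>4, IV: 9>8.
R3 is strictly dominated by R1 (I: 2>-1, II: 3>1, III: 4>0, IV: 3>1).
R4 is not dominated — it holds its own against R1 at I (7>2); R2 at I (7>6); R3 at I (7>-1).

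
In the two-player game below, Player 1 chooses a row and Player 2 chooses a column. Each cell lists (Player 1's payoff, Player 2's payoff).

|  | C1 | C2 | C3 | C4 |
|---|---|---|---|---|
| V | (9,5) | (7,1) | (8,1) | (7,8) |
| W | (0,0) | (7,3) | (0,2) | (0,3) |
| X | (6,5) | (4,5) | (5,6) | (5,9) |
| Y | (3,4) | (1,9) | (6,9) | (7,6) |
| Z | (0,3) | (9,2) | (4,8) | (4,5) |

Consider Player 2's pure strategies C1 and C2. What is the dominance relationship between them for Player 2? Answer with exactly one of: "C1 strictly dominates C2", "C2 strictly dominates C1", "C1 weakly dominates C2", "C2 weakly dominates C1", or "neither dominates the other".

C1's payoffs vs C2's, by Player 1's action — V: 5>1, W: 0<3, X: 5=5, Y: 4<9, Z: 3>2.
C1 does better at V, Z but worse at W, Y; neither strategy dominates the other.

neither dominates the other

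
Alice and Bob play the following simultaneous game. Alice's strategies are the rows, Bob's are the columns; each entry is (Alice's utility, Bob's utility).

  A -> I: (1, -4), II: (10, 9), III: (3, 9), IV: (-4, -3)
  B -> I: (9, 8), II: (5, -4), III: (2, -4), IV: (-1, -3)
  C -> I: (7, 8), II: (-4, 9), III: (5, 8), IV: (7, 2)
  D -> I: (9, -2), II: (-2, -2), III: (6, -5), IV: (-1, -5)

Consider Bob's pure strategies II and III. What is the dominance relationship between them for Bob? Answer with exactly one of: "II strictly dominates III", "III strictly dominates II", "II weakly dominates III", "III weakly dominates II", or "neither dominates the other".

Compare II to III across each opponent action: A: 9=9, B: -4=-4, C: 9>8, D: -2>-5.
II is at least as good everywhere and strictly better somewhere (tied only at A, B), so II weakly but not strictly dominates III.

II weakly dominates III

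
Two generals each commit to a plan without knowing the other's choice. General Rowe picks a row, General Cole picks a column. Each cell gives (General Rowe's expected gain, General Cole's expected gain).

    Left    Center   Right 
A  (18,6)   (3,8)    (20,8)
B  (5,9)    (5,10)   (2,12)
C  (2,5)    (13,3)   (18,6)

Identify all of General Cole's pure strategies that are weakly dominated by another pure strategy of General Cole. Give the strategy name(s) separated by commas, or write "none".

Left, Center

Left: dominated, since Right does at least as well everywhere (A: 8>6, B: 12>9, C: 6>5).
Right weakly dominates Center — A: 8=8, B: 12>10, C: 6>3.
Nothing dominates Right: Left at A (8>6); Center at B (12>10).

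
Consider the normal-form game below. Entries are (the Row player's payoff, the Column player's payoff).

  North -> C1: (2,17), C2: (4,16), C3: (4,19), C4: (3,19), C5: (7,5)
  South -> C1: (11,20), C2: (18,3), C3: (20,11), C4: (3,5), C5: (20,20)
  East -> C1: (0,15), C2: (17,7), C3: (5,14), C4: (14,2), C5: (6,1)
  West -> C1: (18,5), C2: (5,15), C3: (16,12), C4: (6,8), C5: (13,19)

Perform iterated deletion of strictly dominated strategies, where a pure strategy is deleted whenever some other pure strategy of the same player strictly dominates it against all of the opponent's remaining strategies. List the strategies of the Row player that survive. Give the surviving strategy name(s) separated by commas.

For the Row player, West strictly dominates North on the remaining columns (C1: 18>2, C2: 5>4, C3: 16>4, C4: 6>3, C5: 13>7); eliminate North.
For the Column player, C3 strictly dominates C4 on the remaining rows (South: 11>5, East: 14>2, West: 12>8); eliminate C4.
The Row player's strategy East is strictly dominated by South (C1: 11>0, C2: 18>17, C3: 20>5, C5: 20>6) and is removed.
For the Column player, C5 strictly dominates C2 on the remaining rows (South: 20>3, West: 19>15); eliminate C2.
Column C3 is eliminated: C5 beats it against every remaining row (South: 20>11, West: 19>12).
Among the remaining strategies, none is strictly dominated by another pure strategy of the same player, so the elimination stops.
Surviving strategies — the Row player: {South, West}; the Column player: {C1, C5}.

South, West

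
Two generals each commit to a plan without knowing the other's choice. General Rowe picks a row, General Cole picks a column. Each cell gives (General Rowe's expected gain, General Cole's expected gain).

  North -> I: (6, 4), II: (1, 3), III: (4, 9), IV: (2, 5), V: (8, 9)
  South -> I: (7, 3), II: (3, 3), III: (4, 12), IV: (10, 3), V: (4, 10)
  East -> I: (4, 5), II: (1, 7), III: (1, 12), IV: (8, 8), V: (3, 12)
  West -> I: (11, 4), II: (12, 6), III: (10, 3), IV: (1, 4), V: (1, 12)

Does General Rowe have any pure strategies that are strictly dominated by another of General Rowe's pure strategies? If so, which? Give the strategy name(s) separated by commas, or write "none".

North is not dominated — it holds its own against South at III (4=4); East at I (6>4); West at IV (2>1).
Nothing dominates South: North at I (7>6); East at I (7>4); West at IV (10>1).
South strictly dominates East — I: 7>4, II: 3>1, III: 4>1, IV: 10>8, V: 4>3.
West: no other strategy beats it everywhere (North at I (11>6); South at I (11>7); East at I (11>4)).

East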